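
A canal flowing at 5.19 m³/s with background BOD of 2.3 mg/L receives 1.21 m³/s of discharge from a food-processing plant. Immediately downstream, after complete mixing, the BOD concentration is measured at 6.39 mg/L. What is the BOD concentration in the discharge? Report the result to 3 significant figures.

23.9 mg/L

Mass balance: 5.190·2.300 + 1.210·Cₑ = 6.400·6.390
→ Cₑ = (6.400·6.390 − 5.190·2.300) / 1.210 = 23.93 mg/L.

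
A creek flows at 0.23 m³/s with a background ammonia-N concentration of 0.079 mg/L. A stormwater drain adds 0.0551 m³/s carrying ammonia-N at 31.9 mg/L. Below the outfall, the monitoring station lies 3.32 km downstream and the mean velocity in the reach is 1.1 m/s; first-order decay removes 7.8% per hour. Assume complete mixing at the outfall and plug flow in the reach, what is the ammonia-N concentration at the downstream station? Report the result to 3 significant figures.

Flow-weighted average: C = (0.2300·0.07900 + 0.05510·31.90) / 0.2851 = 1.776/0.2851 = 6.229 mg/L.
Travel time t = 3.32·1000 / 1.1 = 3018 s = 0.8384 h.
7.8%/h lost → k = −ln(1 − 0.078) = 0.08121 h⁻¹.
Applying C = C₀e^(−kt): 6.229 × 0.9342 = 5.819 mg/L.

5.82 mg/L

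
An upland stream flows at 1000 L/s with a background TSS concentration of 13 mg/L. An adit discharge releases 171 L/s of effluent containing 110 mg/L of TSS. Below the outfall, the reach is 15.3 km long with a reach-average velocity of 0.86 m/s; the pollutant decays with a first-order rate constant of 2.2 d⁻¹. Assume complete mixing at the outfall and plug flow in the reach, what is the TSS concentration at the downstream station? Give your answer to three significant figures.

17.3 mg/L

Mixed concentration C = ΣQC/ΣQ = (1000·13.00 + 171.0·110.0) / 1171 = 31810/1171 = 27.16 mg/L.
Travel time t = 15.3·1000 / 0.86 = 17790 s = 4.942 h.
After decay, C = 27.16 × e^(−kt) = 27.16 × 0.6357 = 17.27 mg/L.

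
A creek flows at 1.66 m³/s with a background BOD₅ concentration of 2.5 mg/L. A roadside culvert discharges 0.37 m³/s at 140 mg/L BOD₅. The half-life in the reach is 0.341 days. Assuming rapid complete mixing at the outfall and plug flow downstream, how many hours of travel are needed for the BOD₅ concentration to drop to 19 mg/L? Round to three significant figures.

Mixed concentration C = ΣQC/ΣQ = (1.660·2.500 + 0.3700·140.0) / 2.030 = 55.95/2.030 = 27.56 mg/L.
Half-life 0.341 d → k = ln 2 / 0.341 = 2.033 d⁻¹.
27.56·exp(−k·t) = 19 → t = ln(27.56/19)/k = 15810 s = 4.392 h.

4.39 h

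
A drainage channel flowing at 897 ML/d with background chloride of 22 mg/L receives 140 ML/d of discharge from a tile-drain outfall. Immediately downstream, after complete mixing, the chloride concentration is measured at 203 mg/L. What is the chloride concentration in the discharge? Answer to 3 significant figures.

1360 mg/L

Mass balance: 897.0·22.00 + 140.0·Cₑ = 1037·203.0
→ Cₑ = (1037·203.0 − 897.0·22.00) / 140.0 = 1363 mg/L.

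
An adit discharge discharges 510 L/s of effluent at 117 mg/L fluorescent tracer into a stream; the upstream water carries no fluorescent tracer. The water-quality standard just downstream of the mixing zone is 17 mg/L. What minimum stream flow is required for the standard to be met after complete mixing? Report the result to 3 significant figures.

3000 L/s

Set C_mix = 17: (Q·0 + 510.0·117.0) / (Q + 510.0) = 17
→ Q = 510.0·(117.0 − 17)/(17 − 0) = 3000 L/s.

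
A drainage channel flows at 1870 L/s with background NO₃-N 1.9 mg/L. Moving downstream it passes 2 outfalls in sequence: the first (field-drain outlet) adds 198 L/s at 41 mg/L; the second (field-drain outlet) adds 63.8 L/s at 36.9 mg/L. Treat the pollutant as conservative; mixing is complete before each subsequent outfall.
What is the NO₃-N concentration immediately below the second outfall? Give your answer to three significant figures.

6.58 mg/L

Outfall 1: combined Q = 2068 L/s; C = (1870·1.900 + 198.0·41.00)/2068 = 5.644 mg/L.
Outfall 2: combined Q = 2132 L/s; C = (2068·5.644 + 63.80·36.90)/2132 = 6.579 mg/L.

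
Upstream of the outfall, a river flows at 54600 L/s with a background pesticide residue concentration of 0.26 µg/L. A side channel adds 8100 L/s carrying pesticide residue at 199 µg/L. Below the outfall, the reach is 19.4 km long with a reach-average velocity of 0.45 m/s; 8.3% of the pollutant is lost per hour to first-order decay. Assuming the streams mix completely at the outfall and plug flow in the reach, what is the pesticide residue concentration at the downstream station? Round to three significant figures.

Mass balance: C = (54600·0.2600 + 8100·199.0) / 62700 = 1626000/62700 = 25.93 µg/L.
Travel time t = 19.4·1000 / 0.45 = 43110 s = 11.98 h.
8.3%/h lost → k = −ln(1 − 0.083) = 0.08665 h⁻¹.
Applying C = C₀e^(−kt): 25.93 × 0.3543 = 9.188 µg/L.

9.19 µg/L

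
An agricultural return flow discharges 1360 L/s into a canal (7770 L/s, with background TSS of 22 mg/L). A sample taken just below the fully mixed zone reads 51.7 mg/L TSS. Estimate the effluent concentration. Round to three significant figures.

221 mg/L

Mass balance: 7770·22.00 + 1360·Cₑ = 9130·51.70
→ Cₑ = (9130·51.70 − 7770·22.00) / 1360 = 221.4 mg/L.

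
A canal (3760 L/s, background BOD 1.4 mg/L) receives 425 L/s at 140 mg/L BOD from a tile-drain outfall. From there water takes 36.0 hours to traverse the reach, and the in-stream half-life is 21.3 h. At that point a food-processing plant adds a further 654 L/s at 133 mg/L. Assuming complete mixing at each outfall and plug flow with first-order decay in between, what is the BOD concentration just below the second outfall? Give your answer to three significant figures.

Mixed concentration C = ΣQC/ΣQ = (3760·1.400 + 425.0·140.0) / 4185 = 64760/4185 = 15.48 mg/L; combined flow 4185 L/s.
Half-life 21.3 h → k = ln 2 / 21.3 = 0.03254 h⁻¹ = 0.7810 d⁻¹.
Applying C = C₀e^(−kt): 15.48 × 0.3099 = 4.796 mg/L.
Second outfall: C = (4185·4.796 + 654.0·133.0)/4839 = 22.12 mg/L.

22.1 mg/L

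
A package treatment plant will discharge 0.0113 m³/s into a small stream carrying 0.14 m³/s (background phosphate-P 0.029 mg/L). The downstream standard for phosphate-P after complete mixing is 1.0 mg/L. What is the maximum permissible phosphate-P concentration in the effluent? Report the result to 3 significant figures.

13.0 mg/L

At the limit, (Qr·Cr + Qe·Cₑ)/(Qr + Qe) = 1.0:
Cₑ = (0.1513·1.0 − 0.1400·0.02900) / 0.01130 = 13.03 mg/L.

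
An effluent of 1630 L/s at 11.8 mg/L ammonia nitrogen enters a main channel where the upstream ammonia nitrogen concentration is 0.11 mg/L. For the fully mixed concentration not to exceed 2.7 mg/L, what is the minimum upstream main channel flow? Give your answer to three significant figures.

Set C_mix = 2.7: (Q·0.1100 + 1630·11.80) / (Q + 1630) = 2.7
→ Q = 1630·(11.80 − 2.7)/(2.7 − 0.1100) = 5727 L/s.

5730 L/s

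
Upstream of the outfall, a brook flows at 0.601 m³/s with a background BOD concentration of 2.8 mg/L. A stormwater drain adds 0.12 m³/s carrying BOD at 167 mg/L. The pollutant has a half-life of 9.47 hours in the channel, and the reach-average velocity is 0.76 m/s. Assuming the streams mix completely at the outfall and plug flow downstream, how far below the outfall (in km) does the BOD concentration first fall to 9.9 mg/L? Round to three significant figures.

After mixing, C = (0.6010·2.800 + 0.1200·167.0) / 0.7210 = 21.72/0.7210 = 30.13 mg/L.
Half-life 9.47 h → k = ln 2 / 9.47 = 0.07319 h⁻¹ = 1.757 d⁻¹.
Set 30.13·exp(−k·t) = 9.9 → t = ln(30.13/9.9)/k = 54740 s = 15.21 h.
Distance = v·t = 0.76·54740 = 41600 m = 41.60 km.

41.6 km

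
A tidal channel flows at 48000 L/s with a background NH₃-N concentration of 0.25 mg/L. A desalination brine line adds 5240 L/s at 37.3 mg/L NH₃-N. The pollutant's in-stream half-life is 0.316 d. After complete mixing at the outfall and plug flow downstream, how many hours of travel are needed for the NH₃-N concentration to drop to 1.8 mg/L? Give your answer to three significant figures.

Mixed concentration C = ΣQC/ΣQ = (48000·0.2500 + 5240·37.30) / 53240 = 207500/53240 = 3.897 mg/L.
Half-life 0.316 d → k = ln 2 / 0.316 = 2.194 d⁻¹.
3.897·exp(−k·t) = 1.8 → t = ln(3.897/1.8)/k = 30420 s = 8.450 h.

8.45 h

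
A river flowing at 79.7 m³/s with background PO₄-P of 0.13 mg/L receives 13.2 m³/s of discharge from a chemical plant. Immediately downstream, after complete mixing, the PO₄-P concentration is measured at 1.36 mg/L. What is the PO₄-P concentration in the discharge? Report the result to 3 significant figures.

Mass balance: 79.70·0.1300 + 13.20·Cₑ = 92.90·1.360
→ Cₑ = (92.90·1.360 − 79.70·0.1300) / 13.20 = 8.787 mg/L.

8.79 mg/L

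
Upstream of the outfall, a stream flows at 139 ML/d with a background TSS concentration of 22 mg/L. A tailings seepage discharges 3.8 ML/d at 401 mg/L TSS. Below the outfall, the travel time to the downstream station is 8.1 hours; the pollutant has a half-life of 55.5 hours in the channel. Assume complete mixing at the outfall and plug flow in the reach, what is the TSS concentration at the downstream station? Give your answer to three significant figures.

Mixed concentration C = ΣQC/ΣQ = (139.0·22.00 + 3.800·401.0) / 142.8 = 4582/142.8 = 32.09 mg/L.
Half-life 55.5 h → k = ln 2 / 55.5 = 0.01249 h⁻¹ = 0.2997 d⁻¹.
After decay, C = 32.09 × e^(−kt) = 32.09 × 0.9038 = 29.00 mg/L.

29.0 mg/L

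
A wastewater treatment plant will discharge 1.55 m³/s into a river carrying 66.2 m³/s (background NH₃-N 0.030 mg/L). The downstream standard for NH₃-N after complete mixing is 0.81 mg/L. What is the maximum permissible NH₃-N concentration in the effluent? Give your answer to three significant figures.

34.1 mg/L

At the limit, (Qr·Cr + Qe·Cₑ)/(Qr + Qe) = 0.81:
Cₑ = (67.75·0.81 − 66.20·0.03000) / 1.550 = 34.12 mg/L.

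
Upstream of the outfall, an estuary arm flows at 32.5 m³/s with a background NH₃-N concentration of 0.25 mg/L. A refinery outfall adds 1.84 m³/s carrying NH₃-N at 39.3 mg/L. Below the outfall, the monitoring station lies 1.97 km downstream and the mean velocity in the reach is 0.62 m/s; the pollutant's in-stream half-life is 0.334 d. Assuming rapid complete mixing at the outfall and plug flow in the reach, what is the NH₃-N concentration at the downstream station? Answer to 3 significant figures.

Mass balance: C = (32.50·0.2500 + 1.840·39.30) / 34.34 = 80.44/34.34 = 2.342 mg/L.
Travel time t = 1.97·1000 / 0.62 = 3177 s = 0.8826 h.
Half-life 0.334 d → k = ln 2 / 0.334 = 2.075 d⁻¹.
Decay over the reach: 2.342·exp(−kt) = 2.342·0.9265 = 2.170 mg/L.

2.17 mg/L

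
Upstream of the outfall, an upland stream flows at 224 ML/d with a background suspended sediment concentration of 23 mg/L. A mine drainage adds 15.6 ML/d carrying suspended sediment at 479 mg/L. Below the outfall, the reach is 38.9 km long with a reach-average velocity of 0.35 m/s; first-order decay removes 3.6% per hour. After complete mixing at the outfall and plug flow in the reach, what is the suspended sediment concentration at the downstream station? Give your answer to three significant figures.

17.0 mg/L

Conservation of mass: C = (224.0·23.00 + 15.60·479.0) / 239.6 = 12620/239.6 = 52.69 mg/L.
Travel time t = 38.9·1000 / 0.35 = 111100 s = 30.87 h.
3.6%/h lost → k = −ln(1 − 0.036) = 0.03666 h⁻¹.
Applying C = C₀e^(−kt): 52.69 × 0.3224 = 16.99 mg/L.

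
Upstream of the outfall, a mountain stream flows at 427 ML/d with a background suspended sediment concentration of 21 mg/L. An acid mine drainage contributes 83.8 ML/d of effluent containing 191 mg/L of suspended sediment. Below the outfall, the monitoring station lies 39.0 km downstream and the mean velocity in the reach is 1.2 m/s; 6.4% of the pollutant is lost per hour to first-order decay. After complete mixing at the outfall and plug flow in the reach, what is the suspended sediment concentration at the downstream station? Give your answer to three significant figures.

26.9 mg/L

Mass balance: C = (427.0·21.00 + 83.80·191.0) / 510.8 = 24970/510.8 = 48.89 mg/L.
Travel time t = 39.0·1000 / 1.2 = 32500 s = 9.028 h.
6.4%/h lost → k = −ln(1 − 0.064) = 0.06614 h⁻¹.
Applying C = C₀e^(−kt): 48.89 × 0.5504 = 26.91 mg/L.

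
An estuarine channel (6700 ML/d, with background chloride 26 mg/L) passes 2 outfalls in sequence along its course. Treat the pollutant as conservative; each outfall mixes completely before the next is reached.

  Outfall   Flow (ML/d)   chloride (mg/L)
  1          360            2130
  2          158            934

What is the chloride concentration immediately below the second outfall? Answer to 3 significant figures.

151 mg/L

Below outfall 1: Q → 7060 ML/d, C = (6700·26.00 + 360.0·2130)/7060 = 133.3 mg/L.
Below outfall 2: Q → 7218 ML/d, C = (7060·133.3 + 158.0·934.0)/7218 = 150.8 mg/L.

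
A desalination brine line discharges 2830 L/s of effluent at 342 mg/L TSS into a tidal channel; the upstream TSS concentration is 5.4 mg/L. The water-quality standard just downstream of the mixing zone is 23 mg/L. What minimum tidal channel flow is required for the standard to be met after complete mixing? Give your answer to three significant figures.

51300 L/s

Set C_mix = 23: (Q·5.400 + 2830·342.0) / (Q + 2830) = 23
→ Q = 2830·(342.0 − 23)/(23 − 5.400) = 51290 L/s.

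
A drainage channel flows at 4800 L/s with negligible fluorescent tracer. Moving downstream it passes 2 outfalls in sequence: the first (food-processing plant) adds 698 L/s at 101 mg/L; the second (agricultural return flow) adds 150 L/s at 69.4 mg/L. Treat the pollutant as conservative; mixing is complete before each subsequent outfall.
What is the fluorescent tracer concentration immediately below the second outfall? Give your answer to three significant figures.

14.3 mg/L

Below outfall 1: Q → 5498 L/s, C = (4800·0 + 698.0·101.0)/5498 = 12.82 mg/L.
Below outfall 2: Q → 5648 L/s, C = (5498·12.82 + 150.0·69.40)/5648 = 14.33 mg/L.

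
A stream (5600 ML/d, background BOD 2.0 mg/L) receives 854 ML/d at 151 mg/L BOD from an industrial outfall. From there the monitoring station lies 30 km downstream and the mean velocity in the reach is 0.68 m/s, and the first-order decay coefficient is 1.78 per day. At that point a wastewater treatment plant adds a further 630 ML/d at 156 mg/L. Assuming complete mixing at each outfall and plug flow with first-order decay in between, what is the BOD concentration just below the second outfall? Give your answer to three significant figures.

After mixing, C = (5600·2.000 + 854.0·151.0) / 6454 = 140200/6454 = 21.72 mg/L; combined flow 6454 ML/d.
Travel time t = 30·1000 / 0.68 = 44120 s = 12.25 h.
After decay, C = 21.72 × e^(−kt) = 21.72 × 0.4030 = 8.751 mg/L.
Second outfall: C = (6454·8.751 + 630.0·156.0)/7084 = 21.85 mg/L.

21.8 mg/L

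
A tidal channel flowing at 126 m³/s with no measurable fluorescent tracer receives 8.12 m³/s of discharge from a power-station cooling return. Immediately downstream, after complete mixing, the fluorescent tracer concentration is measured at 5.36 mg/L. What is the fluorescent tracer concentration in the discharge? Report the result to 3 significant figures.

Mass balance: 126.0·0 + 8.120·Cₑ = 134.1·5.360
→ Cₑ = (134.1·5.360 − 126.0·0) / 8.120 = 88.53 mg/L.

88.5 mg/L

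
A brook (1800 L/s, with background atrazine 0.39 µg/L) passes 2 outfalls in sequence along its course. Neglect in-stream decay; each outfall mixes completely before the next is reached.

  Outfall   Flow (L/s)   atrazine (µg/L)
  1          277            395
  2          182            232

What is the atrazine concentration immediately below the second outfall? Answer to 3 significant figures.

After outfall 1: Q = 1800 + 277.0 = 2077 L/s; C = (1800·0.3900 + 277.0·395.0)/2077 = 53.02 µg/L.
After outfall 2: Q = 2077 + 182.0 = 2259 L/s; C = (2077·53.02 + 182.0·232.0)/2259 = 67.44 µg/L.

67.4 µg/L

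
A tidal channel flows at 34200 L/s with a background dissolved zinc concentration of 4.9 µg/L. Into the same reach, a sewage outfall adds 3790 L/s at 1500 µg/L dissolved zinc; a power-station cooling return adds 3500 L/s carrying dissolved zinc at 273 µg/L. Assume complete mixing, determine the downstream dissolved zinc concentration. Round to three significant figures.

Conservation of mass: C = (34200·4.900 + 3790·1500 + 3500·273.0) / 41490 = 6808000/41490 = 164.1 µg/L.

164 µg/L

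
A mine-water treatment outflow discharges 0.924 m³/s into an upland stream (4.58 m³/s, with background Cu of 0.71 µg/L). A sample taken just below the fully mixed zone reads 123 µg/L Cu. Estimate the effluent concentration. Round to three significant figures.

Mass balance: 4.580·0.7100 + 0.9240·Cₑ = 5.504·123.0
→ Cₑ = (5.504·123.0 − 4.580·0.7100) / 0.9240 = 729.2 µg/L.

729 µg/L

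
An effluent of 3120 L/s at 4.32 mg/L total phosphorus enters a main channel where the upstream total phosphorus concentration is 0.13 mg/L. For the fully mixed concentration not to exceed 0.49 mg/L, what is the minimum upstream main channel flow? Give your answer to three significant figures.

Set C_mix = 0.49: (Q·0.1300 + 3120·4.320) / (Q + 3120) = 0.49
→ Q = 3120·(4.320 − 0.49)/(0.49 − 0.1300) = 33190 L/s.

33200 L/s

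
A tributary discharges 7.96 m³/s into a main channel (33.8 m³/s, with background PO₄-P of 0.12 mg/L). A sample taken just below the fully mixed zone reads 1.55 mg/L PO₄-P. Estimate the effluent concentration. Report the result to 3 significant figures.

7.62 mg/L

Mass balance: 33.80·0.1200 + 7.960·Cₑ = 41.76·1.550
→ Cₑ = (41.76·1.550 − 33.80·0.1200) / 7.960 = 7.622 mg/L.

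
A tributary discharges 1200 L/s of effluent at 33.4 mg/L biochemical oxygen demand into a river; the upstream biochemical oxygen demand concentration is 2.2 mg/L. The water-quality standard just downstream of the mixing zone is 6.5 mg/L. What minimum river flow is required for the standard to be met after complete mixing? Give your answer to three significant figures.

7510 L/s

Set C_mix = 6.5: (Q·2.200 + 1200·33.40) / (Q + 1200) = 6.5
→ Q = 1200·(33.40 − 6.5)/(6.5 − 2.200) = 7507 L/s.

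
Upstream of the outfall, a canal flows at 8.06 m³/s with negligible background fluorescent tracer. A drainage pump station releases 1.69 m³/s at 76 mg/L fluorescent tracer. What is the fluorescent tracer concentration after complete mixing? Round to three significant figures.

13.2 mg/L

Flow-weighted average: C = (8.060·0 + 1.690·76.00) / 9.750 = 128.4/9.750 = 13.17 mg/L.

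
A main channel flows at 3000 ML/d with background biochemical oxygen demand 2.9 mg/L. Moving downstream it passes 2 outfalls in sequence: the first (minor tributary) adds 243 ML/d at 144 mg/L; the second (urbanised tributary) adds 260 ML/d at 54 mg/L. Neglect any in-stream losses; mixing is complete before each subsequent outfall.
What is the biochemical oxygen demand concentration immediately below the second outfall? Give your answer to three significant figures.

Outfall 1: combined Q = 3243 ML/d; C = (3000·2.900 + 243.0·144.0)/3243 = 13.47 mg/L.
Outfall 2: combined Q = 3503 ML/d; C = (3243·13.47 + 260.0·54.00)/3503 = 16.48 mg/L.

16.5 mg/L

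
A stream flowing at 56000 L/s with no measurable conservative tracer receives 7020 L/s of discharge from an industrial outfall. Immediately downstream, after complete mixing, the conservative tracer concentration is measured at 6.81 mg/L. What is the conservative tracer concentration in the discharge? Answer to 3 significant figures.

Mass balance: 56000·0 + 7020·Cₑ = 63020·6.810
→ Cₑ = (63020·6.810 − 56000·0) / 7020 = 61.13 mg/L.

61.1 mg/L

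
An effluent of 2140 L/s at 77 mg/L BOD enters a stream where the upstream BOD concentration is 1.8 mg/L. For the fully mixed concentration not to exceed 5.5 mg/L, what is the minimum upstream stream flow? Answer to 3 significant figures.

Set C_mix = 5.5: (Q·1.800 + 2140·77.00) / (Q + 2140) = 5.5
→ Q = 2140·(77.00 − 5.5)/(5.5 − 1.800) = 41350 L/s.

41400 L/s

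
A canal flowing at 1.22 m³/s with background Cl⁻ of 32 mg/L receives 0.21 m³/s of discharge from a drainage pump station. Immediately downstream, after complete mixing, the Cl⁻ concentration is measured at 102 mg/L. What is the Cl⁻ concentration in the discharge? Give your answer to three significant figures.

Mass balance: 1.220·32.00 + 0.2100·Cₑ = 1.430·102.0
→ Cₑ = (1.430·102.0 − 1.220·32.00) / 0.2100 = 508.7 mg/L.

509 mg/L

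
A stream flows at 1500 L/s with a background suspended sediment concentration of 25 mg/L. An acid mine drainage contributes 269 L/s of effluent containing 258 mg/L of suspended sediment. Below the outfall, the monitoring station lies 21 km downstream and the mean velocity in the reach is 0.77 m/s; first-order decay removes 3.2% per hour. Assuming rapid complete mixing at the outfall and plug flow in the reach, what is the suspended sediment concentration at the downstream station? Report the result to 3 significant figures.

47.2 mg/L

Mass balance: C = (1500·25.00 + 269.0·258.0) / 1769 = 106900/1769 = 60.43 mg/L.
Travel time t = 21·1000 / 0.77 = 27270 s = 7.576 h.
3.2%/h lost → k = −ln(1 − 0.032) = 0.03252 h⁻¹.
First-order decay: C = 60.43·exp(−k·t) = 60.43·0.7816 = 47.23 mg/L.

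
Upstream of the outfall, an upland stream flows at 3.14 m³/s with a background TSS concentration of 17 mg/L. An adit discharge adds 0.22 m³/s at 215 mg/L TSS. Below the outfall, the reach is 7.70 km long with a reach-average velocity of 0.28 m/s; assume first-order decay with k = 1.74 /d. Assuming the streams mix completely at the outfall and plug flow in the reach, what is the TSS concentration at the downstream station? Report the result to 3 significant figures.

17.2 mg/L

After mixing, C = (3.140·17.00 + 0.2200·215.0) / 3.360 = 100.7/3.360 = 29.96 mg/L.
Travel time t = 7.70·1000 / 0.28 = 27500 s = 7.639 h.
Applying C = C₀e^(−kt): 29.96 × 0.5748 = 17.22 mg/L.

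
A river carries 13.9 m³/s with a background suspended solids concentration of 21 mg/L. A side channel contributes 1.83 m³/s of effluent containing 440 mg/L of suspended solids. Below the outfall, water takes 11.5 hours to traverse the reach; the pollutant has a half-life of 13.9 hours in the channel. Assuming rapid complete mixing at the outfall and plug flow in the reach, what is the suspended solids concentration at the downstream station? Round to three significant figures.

Flow-weighted average: C = (13.90·21.00 + 1.830·440.0) / 15.73 = 1097/15.73 = 69.75 mg/L.
Half-life 13.9 h → k = ln 2 / 13.9 = 0.04987 h⁻¹ = 1.197 d⁻¹.
First-order decay: C = 69.75·exp(−k·t) = 69.75·0.5636 = 39.31 mg/L.

39.3 mg/L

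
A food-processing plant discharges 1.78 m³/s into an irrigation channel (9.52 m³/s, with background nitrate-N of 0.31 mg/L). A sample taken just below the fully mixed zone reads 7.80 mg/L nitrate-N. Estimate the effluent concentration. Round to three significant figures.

Mass balance: 9.520·0.3100 + 1.780·Cₑ = 11.30·7.800
→ Cₑ = (11.30·7.800 − 9.520·0.3100) / 1.780 = 47.86 mg/L.

47.9 mg/L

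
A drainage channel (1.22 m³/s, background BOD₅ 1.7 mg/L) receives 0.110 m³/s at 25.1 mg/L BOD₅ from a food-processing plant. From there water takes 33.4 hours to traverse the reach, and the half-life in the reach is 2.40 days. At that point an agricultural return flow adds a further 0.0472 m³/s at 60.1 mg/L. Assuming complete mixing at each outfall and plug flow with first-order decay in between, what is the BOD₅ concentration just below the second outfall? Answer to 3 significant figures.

4.41 mg/L

Flow-weighted average: C = (1.220·1.700 + 0.1100·25.10) / 1.330 = 4.835/1.330 = 3.635 mg/L; combined flow 1.330 m³/s.
Half-life 2.40 d → k = ln 2 / 2.40 = 0.2888 d⁻¹.
After decay, C = 3.635 × e^(−kt) = 3.635 × 0.6690 = 2.432 mg/L.
At the second outfall, C = (1.330·2.432 + 0.04720·60.10) / (1.330 + 0.04720) = 4.409 mg/L.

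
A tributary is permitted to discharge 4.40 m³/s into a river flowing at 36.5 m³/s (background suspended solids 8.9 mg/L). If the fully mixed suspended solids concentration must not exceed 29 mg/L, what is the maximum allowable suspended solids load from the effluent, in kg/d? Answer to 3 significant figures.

74400 kg/d

Mass balance at the limit: 36.50·8.900 + 4.400·Cₑ = 40.90·29 → Cₑ = 195.7 mg/L.
Load = 4.400 m³/s × 195.7 g/m³ × 86 400 s/d = 74410 kg/d.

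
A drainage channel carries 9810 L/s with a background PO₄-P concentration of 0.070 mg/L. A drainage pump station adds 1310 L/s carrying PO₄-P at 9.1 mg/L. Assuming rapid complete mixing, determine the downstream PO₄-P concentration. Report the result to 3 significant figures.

1.13 mg/L

Mass balance: C = (9810·0.07000 + 1310·9.100) / 11120 = 12610/11120 = 1.134 mg/L.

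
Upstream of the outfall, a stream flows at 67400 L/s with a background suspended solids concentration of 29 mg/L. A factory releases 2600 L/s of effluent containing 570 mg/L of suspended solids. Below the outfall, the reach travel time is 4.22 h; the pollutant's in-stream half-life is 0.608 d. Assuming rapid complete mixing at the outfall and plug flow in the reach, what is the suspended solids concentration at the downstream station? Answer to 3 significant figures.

40.2 mg/L

Mixed concentration C = ΣQC/ΣQ = (67400·29.00 + 2600·570.0) / 70000 = 3437000/70000 = 49.09 mg/L.
Half-life 0.608 d → k = ln 2 / 0.608 = 1.140 d⁻¹.
Decay over the reach: 49.09·exp(−kt) = 49.09·0.8184 = 40.18 mg/L.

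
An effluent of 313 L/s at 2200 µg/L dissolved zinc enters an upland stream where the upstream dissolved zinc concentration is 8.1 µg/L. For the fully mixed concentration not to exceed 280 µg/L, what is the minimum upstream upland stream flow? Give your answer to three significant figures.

Set C_mix = 280: (Q·8.100 + 313.0·2200) / (Q + 313.0) = 280
→ Q = 313.0·(2200 − 280)/(280 − 8.100) = 2210 L/s.

2210 L/s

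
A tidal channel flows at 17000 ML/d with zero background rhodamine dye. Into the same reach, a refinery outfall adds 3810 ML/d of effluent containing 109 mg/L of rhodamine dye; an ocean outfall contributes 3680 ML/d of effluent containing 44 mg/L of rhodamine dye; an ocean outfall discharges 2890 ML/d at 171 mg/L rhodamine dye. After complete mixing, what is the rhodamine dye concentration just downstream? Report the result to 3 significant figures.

Mixed concentration C = ΣQC/ΣQ = (17000·0 + 3810·109.0 + 3680·44.00 + 2890·171.0) / 27380 = 1071000/27380 = 39.13 mg/L.

39.1 mg/L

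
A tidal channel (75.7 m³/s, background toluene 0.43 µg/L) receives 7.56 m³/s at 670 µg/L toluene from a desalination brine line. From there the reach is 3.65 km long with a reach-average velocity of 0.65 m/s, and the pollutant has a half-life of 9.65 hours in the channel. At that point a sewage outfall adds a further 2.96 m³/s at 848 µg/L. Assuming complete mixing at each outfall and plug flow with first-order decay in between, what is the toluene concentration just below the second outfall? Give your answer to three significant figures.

Mixed concentration C = ΣQC/ΣQ = (75.70·0.4300 + 7.560·670.0) / 83.26 = 5098/83.26 = 61.23 µg/L; combined flow 83.26 m³/s.
Travel time t = 3.65·1000 / 0.65 = 5615 s = 1.560 h.
Half-life 9.65 h → k = ln 2 / 9.65 = 0.07183 h⁻¹ = 1.724 d⁻¹.
Applying C = C₀e^(−kt): 61.23 × 0.8940 = 54.74 µg/L.
At the second outfall, C = (83.26·54.74 + 2.960·848.0) / (83.26 + 2.960) = 81.97 µg/L.

82.0 µg/L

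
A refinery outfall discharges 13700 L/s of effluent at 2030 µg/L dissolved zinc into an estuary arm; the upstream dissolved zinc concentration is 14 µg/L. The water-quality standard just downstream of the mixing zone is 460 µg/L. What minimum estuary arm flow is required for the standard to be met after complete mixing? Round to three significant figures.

48200 L/s

Set C_mix = 460: (Q·14.00 + 13700·2030) / (Q + 13700) = 460
→ Q = 13700·(2030 − 460)/(460 − 14.00) = 48230 L/s.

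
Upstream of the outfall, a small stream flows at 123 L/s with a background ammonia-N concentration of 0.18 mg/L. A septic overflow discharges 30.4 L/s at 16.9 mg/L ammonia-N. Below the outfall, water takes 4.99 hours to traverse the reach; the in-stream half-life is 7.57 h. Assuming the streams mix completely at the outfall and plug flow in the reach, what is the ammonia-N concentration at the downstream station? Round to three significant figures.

2.21 mg/L

After mixing, C = (123.0·0.1800 + 30.40·16.90) / 153.4 = 535.9/153.4 = 3.493 mg/L.
Half-life 7.57 h → k = ln 2 / 7.57 = 0.09157 h⁻¹ = 2.198 d⁻¹.
After decay, C = 3.493 × e^(−kt) = 3.493 × 0.6332 = 2.212 mg/L.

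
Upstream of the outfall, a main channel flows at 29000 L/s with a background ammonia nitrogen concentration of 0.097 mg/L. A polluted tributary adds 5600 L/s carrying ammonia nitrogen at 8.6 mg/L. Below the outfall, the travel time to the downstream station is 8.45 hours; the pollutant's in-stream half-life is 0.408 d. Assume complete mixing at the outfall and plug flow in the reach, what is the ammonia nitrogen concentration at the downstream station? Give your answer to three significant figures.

Flow-weighted average: C = (29000·0.09700 + 5600·8.600) / 34600 = 50970/34600 = 1.473 mg/L.
Half-life 0.408 d → k = ln 2 / 0.408 = 1.699 d⁻¹.
After decay, C = 1.473 × e^(−kt) = 1.473 × 0.5498 = 0.8100 mg/L.

0.810 mg/L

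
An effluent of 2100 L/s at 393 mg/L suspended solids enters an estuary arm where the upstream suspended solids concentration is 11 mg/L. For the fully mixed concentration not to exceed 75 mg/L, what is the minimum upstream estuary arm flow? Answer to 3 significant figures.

Set C_mix = 75: (Q·11.00 + 2100·393.0) / (Q + 2100) = 75
→ Q = 2100·(393.0 − 75)/(75 − 11.00) = 10430 L/s.

10400 L/s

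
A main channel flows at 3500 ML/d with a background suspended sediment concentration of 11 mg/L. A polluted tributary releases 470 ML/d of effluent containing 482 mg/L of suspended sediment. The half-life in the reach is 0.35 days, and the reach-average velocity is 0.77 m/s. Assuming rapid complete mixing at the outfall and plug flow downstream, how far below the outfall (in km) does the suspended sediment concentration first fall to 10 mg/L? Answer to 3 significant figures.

Conservation of mass: C = (3500·11.00 + 470.0·482.0) / 3970 = 265000/3970 = 66.76 mg/L.
Half-life 0.35 d → k = ln 2 / 0.35 = 1.980 d⁻¹.
Set 66.76·exp(−k·t) = 10 → t = ln(66.76/10)/k = 82830 s = 23.01 h.
Distance = v·t = 0.77·82830 = 63780 m = 63.78 km.

63.8 km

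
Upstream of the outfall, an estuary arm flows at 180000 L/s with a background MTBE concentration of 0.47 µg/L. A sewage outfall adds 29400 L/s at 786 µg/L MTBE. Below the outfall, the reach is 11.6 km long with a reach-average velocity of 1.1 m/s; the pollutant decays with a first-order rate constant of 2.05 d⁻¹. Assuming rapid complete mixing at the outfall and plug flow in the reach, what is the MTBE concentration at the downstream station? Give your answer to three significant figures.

86.2 µg/L

Mass balance: C = (180000·0.4700 + 29400·786.0) / 209400 = 23190000/209400 = 110.8 µg/L.
Travel time t = 11.6·1000 / 1.1 = 10550 s = 2.929 h.
After decay, C = 110.8 × e^(−kt) = 110.8 × 0.7786 = 86.24 µg/L.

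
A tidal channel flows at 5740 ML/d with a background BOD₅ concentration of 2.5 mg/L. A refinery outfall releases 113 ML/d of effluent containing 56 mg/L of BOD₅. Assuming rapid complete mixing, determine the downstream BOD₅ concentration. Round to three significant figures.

3.53 mg/L

After mixing, C = (5740·2.500 + 113.0·56.00) / 5853 = 20680/5853 = 3.533 mg/L.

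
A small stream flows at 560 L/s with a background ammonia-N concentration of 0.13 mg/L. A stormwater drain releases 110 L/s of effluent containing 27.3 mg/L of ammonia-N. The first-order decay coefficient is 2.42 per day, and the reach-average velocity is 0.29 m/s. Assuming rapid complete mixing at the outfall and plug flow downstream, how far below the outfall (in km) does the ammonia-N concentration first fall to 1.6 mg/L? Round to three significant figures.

10.9 km

After mixing, C = (560.0·0.1300 + 110.0·27.30) / 670.0 = 3076/670.0 = 4.591 mg/L.
Set 4.591·exp(−k·t) = 1.6 → t = ln(4.591/1.6)/k = 37630 s = 10.45 h.
Distance = v·t = 0.29·37630 = 10910 m = 10.91 km.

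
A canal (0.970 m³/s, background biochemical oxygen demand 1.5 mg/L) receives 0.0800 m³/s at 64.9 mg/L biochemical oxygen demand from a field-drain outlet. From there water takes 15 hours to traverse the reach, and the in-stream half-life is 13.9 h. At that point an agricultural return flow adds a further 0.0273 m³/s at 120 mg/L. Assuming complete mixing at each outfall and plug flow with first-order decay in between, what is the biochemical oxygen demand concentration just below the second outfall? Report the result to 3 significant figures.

5.96 mg/L

Mixed concentration C = ΣQC/ΣQ = (0.9700·1.500 + 0.08000·64.90) / 1.050 = 6.647/1.050 = 6.330 mg/L; combined flow 1.050 m³/s.
Half-life 13.9 h → k = ln 2 / 13.9 = 0.04987 h⁻¹ = 1.197 d⁻¹.
Decay over the reach: 6.330·exp(−kt) = 6.330·0.4733 = 2.996 mg/L.
Second outfall: C = (1.050·2.996 + 0.02730·120.0)/1.077 = 5.961 mg/L.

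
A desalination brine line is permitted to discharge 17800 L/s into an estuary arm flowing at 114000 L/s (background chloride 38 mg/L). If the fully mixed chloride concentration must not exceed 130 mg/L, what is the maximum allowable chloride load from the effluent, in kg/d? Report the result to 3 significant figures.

Mass balance at the limit: 114000·38.00 + 17800·Cₑ = 131800·130 → Cₑ = 719.2 mg/L.
17800 L/s = 17.80 m³/s. Load = 17.80 m³/s × 719.2 g/m³ × 86 400 s/d = 1106000 kg/d.

1110000 kg/d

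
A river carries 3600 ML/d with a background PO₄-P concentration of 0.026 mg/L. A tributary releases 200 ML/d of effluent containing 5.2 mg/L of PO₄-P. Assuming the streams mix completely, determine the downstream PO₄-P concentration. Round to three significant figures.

0.298 mg/L

After mixing, C = (3600·0.02600 + 200.0·5.200) / 3800 = 1134/3800 = 0.2983 mg/L.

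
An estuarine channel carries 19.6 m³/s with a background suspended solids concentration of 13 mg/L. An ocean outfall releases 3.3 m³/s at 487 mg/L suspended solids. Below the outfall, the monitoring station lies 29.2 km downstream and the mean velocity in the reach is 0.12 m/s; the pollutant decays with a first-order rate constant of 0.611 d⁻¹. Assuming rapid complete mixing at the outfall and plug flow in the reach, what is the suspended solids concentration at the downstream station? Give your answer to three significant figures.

14.5 mg/L

Conservation of mass: C = (19.60·13.00 + 3.300·487.0) / 22.90 = 1862/22.90 = 81.31 mg/L.
Travel time t = 29.2·1000 / 0.12 = 243300 s = 67.59 h.
Decay over the reach: 81.31·exp(−kt) = 81.31·0.1789 = 14.55 mg/L.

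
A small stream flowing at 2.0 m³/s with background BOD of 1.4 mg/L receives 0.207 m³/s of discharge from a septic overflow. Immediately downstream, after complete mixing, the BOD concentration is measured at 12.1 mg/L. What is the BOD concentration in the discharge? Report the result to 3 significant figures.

Mass balance: 2.000·1.400 + 0.2070·Cₑ = 2.207·12.10
→ Cₑ = (2.207·12.10 − 2.000·1.400) / 0.2070 = 115.5 mg/L.

115 mg/L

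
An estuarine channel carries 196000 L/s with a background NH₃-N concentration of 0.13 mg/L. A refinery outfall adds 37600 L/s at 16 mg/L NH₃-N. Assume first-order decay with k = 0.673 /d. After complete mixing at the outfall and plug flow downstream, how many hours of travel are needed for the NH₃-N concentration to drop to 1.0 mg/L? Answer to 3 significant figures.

Flow-weighted average: C = (196000·0.1300 + 37600·16.00) / 233600 = 627100/233600 = 2.684 mg/L.
2.684·exp(−k·t) = 1.0 → t = ln(2.684/1.0)/k = 126800 s = 35.21 h.

35.2 h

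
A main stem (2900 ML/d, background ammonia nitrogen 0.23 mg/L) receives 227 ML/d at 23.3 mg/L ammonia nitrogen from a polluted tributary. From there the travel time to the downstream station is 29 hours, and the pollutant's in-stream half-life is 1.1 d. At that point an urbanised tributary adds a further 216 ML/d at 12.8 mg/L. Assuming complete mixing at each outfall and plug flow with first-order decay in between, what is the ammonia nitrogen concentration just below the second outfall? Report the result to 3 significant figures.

1.66 mg/L

After mixing, C = (2900·0.2300 + 227.0·23.30) / 3127 = 5956/3127 = 1.905 mg/L; combined flow 3127 ML/d.
Half-life 1.1 d → k = ln 2 / 1.1 = 0.6301 d⁻¹.
Applying C = C₀e^(−kt): 1.905 × 0.4670 = 0.8895 mg/L.
Second outfall: C = (3127·0.8895 + 216.0·12.80)/3343 = 1.659 mg/L.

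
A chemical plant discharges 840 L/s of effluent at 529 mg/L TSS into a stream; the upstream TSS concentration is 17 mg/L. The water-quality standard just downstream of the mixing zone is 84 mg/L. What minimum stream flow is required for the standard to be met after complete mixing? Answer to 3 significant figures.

Set C_mix = 84: (Q·17.00 + 840.0·529.0) / (Q + 840.0) = 84
→ Q = 840.0·(529.0 − 84)/(84 − 17.00) = 5579 L/s.

5580 L/s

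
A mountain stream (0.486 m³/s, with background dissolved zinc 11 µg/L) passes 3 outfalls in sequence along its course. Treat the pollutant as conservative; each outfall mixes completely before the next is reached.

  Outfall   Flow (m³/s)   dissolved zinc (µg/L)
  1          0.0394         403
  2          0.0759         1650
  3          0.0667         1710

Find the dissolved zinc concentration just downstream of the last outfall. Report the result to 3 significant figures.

390 µg/L

Below outfall 1: Q → 0.5254 m³/s, C = (0.4860·11.00 + 0.03940·403.0)/0.5254 = 40.40 µg/L.
Below outfall 2: Q → 0.6013 m³/s, C = (0.5254·40.40 + 0.07590·1650)/0.6013 = 243.6 µg/L.
Below outfall 3: Q → 0.6680 m³/s, C = (0.6013·243.6 + 0.06670·1710)/0.6680 = 390.0 µg/L.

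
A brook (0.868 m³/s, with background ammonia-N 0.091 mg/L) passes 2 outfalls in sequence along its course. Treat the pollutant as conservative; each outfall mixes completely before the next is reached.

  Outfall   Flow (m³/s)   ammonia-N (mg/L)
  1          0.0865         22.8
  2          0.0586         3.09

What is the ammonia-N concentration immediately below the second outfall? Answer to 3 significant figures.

After outfall 1: Q = 0.8680 + 0.08650 = 0.9545 m³/s; C = (0.8680·0.09100 + 0.08650·22.80)/0.9545 = 2.149 mg/L.
After outfall 2: Q = 0.9545 + 0.05860 = 1.013 m³/s; C = (0.9545·2.149 + 0.05860·3.090)/1.013 = 2.203 mg/L.

2.20 mg/L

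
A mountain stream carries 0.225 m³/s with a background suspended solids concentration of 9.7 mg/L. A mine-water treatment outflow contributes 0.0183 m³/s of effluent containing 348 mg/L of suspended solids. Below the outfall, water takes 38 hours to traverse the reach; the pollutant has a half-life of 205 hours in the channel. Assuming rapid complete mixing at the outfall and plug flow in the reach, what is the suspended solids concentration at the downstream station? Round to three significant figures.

30.9 mg/L

Mixed concentration C = ΣQC/ΣQ = (0.2250·9.700 + 0.01830·348.0) / 0.2433 = 8.551/0.2433 = 35.15 mg/L.
Half-life 205 h → k = ln 2 / 205 = 0.003381 h⁻¹ = 0.08115 d⁻¹.
After decay, C = 35.15 × e^(−kt) = 35.15 × 0.8794 = 30.91 mg/L.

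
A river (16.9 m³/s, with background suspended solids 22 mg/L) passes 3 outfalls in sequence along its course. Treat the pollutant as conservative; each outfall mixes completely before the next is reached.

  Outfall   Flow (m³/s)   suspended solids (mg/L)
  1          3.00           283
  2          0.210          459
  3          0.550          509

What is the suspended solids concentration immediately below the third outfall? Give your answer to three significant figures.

After outfall 1: Q = 16.90 + 3.000 = 19.90 m³/s; C = (16.90·22.00 + 3.000·283.0)/19.90 = 61.35 mg/L.
After outfall 2: Q = 19.90 + 0.2100 = 20.11 m³/s; C = (19.90·61.35 + 0.2100·459.0)/20.11 = 65.50 mg/L.
After outfall 3: Q = 20.11 + 0.5500 = 20.66 m³/s; C = (20.11·65.50 + 0.5500·509.0)/20.66 = 77.31 mg/L.

77.3 mg/L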